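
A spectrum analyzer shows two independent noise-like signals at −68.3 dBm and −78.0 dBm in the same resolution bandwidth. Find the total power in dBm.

Convert to linear, add, convert back:
P₁ = 1.48×10⁻¹⁰ W, P₂ = 1.58×10⁻¹¹ W
P_tot = 1.64×10⁻¹⁰ W → 10 log₁₀(P_tot / 10⁻³) = −67.9 dBm

−67.9 dBm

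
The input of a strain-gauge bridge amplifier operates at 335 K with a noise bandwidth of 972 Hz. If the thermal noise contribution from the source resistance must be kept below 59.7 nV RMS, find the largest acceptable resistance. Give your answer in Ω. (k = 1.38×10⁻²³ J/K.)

198 Ω

Johnson–Nyquist: V_n = √(4kTRB) ⇒ R = V_n² / (4kTB)
4kTB = 4 × 1.38×10⁻²³ × 335 × 9.72×10² = 1.80×10⁻¹⁷
R = (5.97×10⁻⁸)² / 1.80×10⁻¹⁷ = 1.98×10² Ω = 198 Ω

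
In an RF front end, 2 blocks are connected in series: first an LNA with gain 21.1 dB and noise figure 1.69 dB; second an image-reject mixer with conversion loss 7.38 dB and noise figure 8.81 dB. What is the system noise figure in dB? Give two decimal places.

1.84 dB

Convert to linear (a loss of L dB is a gain of −L dB): F_i = 10^(NF_i/10), G_i = 10^(G_i,dB/10)
  Stage 1: F_1 = 10^(1.69/10) = 1.476, G_1 = 10^(21.1/10) = 128.8
  Stage 2: F_2 = 10^(8.81/10) = 7.603, G_2 = 10^(−7.38/10) = 0.1828
Friis cascade:
  F = 1.476 + (7.603 − 1)/128.8 = 1.527
NF = 10 log₁₀(1.527) = 1.84 dB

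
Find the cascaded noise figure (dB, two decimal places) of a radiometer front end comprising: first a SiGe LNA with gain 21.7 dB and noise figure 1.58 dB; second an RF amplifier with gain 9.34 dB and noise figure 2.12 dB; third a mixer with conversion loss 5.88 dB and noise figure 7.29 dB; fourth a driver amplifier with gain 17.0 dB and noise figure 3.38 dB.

Convert to linear (a loss of L dB is a gain of −L dB): F_i = 10^(NF_i/10), G_i = 10^(G_i,dB/10)
  Stage 1: F_1 = 10^(1.58/10) = 1.439, G_1 = 10^(21.7/10) = 147.9
  Stage 2: F_2 = 10^(2.12/10) = 1.629, G_2 = 10^(9.34/10) = 8.590
  Stage 3: F_3 = 10^(7.29/10) = 5.358, G_3 = 10^(−5.88/10) = 0.2582
  Stage 4: F_4 = 10^(3.38/10) = 2.178, G_4 = 10^(17.0/10) = 50.12
Friis cascade:
  F = 1.439 + (1.629 − 1)/147.9 + (5.358 − 1)/1271 + (2.178 − 1)/328.1 = 1.450
NF = 10 log₁₀(1.450) = 1.61 dB

1.61 dB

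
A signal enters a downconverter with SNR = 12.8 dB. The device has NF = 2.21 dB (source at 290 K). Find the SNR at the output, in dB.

10.59 dB

By definition F = SNR_in/SNR_out, so in dB: SNR_out = SNR_in − NF
SNR_out = 12.8 − 2.21 = 10.59 dB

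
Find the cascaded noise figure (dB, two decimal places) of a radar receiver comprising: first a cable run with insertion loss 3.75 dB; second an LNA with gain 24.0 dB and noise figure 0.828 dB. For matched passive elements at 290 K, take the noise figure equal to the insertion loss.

4.58 dB

Convert to linear (a loss of L dB is a gain of −L dB): F_i = 10^(NF_i/10), G_i = 10^(G_i,dB/10)
  Stage 1: F_1 = 10^(3.75/10) = 2.371, G_1 = 10^(−3.75/10) = 0.4217
  Stage 2: F_2 = 10^(0.828/10) = 1.210, G_2 = 10^(24.0/10) = 251.2
Friis cascade:
  F = 2.371 + (1.210 − 1)/0.4217 = 2.869
NF = 10 log₁₀(2.869) = 4.58 dB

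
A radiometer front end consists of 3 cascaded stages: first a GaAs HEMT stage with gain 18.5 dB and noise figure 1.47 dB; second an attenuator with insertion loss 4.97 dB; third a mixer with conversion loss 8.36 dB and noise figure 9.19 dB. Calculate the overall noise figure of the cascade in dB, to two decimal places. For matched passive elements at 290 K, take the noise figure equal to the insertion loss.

Convert to linear (a loss of L dB is a gain of −L dB): F_i = 10^(NF_i/10), G_i = 10^(G_i,dB/10)
  Stage 1: F_1 = 10^(1.47/10) = 1.403, G_1 = 10^(18.5/10) = 70.79
  Stage 2: F_2 = 10^(4.97/10) = 3.141, G_2 = 10^(−4.97/10) = 0.3184
  Stage 3: F_3 = 10^(9.19/10) = 8.299, G_3 = 10^(−8.36/10) = 0.1459
Friis cascade:
  F = 1.403 + (3.141 − 1)/70.79 + (8.299 − 1)/22.54 = 1.757
NF = 10 log₁₀(1.757) = 2.45 dB

2.45 dB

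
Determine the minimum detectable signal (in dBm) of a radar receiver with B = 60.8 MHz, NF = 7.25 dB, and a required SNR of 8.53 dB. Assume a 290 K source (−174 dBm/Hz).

−80.4 dBm

Sensitivity = −174 + 10 log₁₀(B) + NF + SNR_min
= −174 + 77.84 + 7.25 + 8.53
= −80.38 dBm → −80.4 dBm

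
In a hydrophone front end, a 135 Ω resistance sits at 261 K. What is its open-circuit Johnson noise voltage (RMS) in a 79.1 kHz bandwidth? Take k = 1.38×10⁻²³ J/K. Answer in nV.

392 nV

V_n = √(4kTRB)
4kTRB = 4 × 1.38×10⁻²³ × 261 × 1.35×10² × 7.91×10⁴ = 1.54×10⁻¹³ V²
V_n = √(1.54×10⁻¹³) = 3.92×10⁻⁷ V = 392 nV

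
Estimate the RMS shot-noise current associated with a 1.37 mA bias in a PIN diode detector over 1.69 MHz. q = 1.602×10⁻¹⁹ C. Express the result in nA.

27.2 nA

I_n = √(2qI·B)
2qI·B = 2 × 1.602×10⁻¹⁹ × 1.37×10⁻³ × 1.69×10⁶ = 7.42×10⁻¹⁶ A²
I_n = √(7.42×10⁻¹⁶) = 2.72×10⁻⁸ A = 27.2 nA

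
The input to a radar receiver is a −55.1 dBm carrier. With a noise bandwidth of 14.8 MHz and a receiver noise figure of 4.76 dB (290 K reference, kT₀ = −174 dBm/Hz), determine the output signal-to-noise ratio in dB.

Noise floor: N = −174 + 10 log₁₀(B) + NF
10 log₁₀(1.48×10⁷) = 71.7 dB
N = −174 + 71.7 + 4.76 = −97.54 dBm
SNR = P_sig − N = −55.1 − (−97.54) = 42.44 dB → 42.4 dB

42.4 dB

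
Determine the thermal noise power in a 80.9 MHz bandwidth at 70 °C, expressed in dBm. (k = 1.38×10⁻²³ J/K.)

T = 70 °C + 273.15 = 343.15 K
P_n = kTB = 1.38×10⁻²³ × 343.15 × 8.09×10⁷ = 3.83×10⁻¹³ W
In dBm: 10 log₁₀(3.83×10⁻¹³ / 10⁻³) = −94.2 dBm

−94.2 dBm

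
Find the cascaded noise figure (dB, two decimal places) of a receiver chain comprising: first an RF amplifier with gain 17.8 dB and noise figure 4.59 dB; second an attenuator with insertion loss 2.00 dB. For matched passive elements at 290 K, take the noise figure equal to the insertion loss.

Convert to linear (a loss of L dB is a gain of −L dB): F_i = 10^(NF_i/10), G_i = 10^(G_i,dB/10)
  Stage 1: F_1 = 10^(4.59/10) = 2.877, G_1 = 10^(17.8/10) = 60.26
  Stage 2: F_2 = 10^(2.00/10) = 1.585, G_2 = 10^(−2.00/10) = 0.6310
Friis cascade:
  F = 2.877 + (1.585 − 1)/60.26 = 2.887
NF = 10 log₁₀(2.887) = 4.60 dB

4.60 dB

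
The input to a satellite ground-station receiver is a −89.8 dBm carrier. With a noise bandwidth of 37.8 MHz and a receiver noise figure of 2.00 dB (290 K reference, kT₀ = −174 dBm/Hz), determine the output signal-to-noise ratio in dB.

Noise floor: N = −174 + 10 log₁₀(B) + NF
10 log₁₀(3.78×10⁷) = 75.77 dB
N = −174 + 75.77 + 2.00 = −96.23 dBm
SNR = P_sig − N = −89.8 − (−96.23) = 6.43 dB → 6.4 dB

6.4 dB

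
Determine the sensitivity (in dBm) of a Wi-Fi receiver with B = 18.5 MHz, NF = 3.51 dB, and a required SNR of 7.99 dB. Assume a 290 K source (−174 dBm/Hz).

Sensitivity = −174 + 10 log₁₀(B) + NF + SNR_min
= −174 + 72.67 + 3.51 + 7.99
= −89.83 dBm → −89.8 dBm

−89.8 dBm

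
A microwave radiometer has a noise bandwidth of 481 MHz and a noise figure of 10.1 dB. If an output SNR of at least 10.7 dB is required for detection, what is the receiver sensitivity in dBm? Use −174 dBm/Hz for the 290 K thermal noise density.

−66.4 dBm

Sensitivity = −174 + 10 log₁₀(B) + NF + SNR_min
= −174 + 86.82 + 10.1 + 10.7
= −66.38 dBm → −66.4 dBm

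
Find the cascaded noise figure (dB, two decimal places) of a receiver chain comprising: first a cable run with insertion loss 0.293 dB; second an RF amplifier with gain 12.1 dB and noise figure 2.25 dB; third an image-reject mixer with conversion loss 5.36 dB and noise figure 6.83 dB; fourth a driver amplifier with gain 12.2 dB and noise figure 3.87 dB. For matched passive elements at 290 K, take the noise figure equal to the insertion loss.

Convert to linear (a loss of L dB is a gain of −L dB): F_i = 10^(NF_i/10), G_i = 10^(G_i,dB/10)
  Stage 1: F_1 = 10^(0.293/10) = 1.070, G_1 = 10^(−0.293/10) = 0.9348
  Stage 2: F_2 = 10^(2.25/10) = 1.679, G_2 = 10^(12.1/10) = 16.22
  Stage 3: F_3 = 10^(6.83/10) = 4.819, G_3 = 10^(−5.36/10) = 0.2911
  Stage 4: F_4 = 10^(3.87/10) = 2.438, G_4 = 10^(12.2/10) = 16.60
Friis cascade:
  F = 1.070 + (1.679 − 1)/0.9348 + (4.819 − 1)/15.16 + (2.438 − 1)/4.413 = 2.374
NF = 10 log₁₀(2.374) = 3.75 dB

3.75 dB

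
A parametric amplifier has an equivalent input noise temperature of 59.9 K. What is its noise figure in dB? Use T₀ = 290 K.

0.815 dB

F = 1 + T_e/T₀ = 1 + 59.9/290 = 1.20655
NF = 10 log₁₀(1.20655) = 0.815 dB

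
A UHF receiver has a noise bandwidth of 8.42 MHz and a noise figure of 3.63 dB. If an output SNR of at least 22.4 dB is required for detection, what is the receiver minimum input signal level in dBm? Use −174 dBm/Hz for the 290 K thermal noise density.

Sensitivity = −174 + 10 log₁₀(B) + NF + SNR_min
= −174 + 69.25 + 3.63 + 22.4
= −78.72 dBm → −78.7 dBm

−78.7 dBm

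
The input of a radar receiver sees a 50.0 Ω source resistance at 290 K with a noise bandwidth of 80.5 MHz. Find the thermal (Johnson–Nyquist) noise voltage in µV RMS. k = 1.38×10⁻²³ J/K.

V_n = √(4kTRB)
4kTRB = 4 × 1.38×10⁻²³ × 290 × 5.00×10¹ × 8.05×10⁷ = 6.44×10⁻¹¹ V²
V_n = √(6.44×10⁻¹¹) = 8.03×10⁻⁶ V = 8.03 µV

8.03 µV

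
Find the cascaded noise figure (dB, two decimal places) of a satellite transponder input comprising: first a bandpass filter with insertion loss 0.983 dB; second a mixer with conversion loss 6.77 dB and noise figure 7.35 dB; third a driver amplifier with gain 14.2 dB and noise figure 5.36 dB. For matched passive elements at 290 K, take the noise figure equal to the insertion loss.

13.29 dB

Convert to linear (a loss of L dB is a gain of −L dB): F_i = 10^(NF_i/10), G_i = 10^(G_i,dB/10)
  Stage 1: F_1 = 10^(0.983/10) = 1.254, G_1 = 10^(−0.983/10) = 0.7974
  Stage 2: F_2 = 10^(7.35/10) = 5.433, G_2 = 10^(−6.77/10) = 0.2104
  Stage 3: F_3 = 10^(5.36/10) = 3.436, G_3 = 10^(14.2/10) = 26.30
Friis cascade:
  F = 1.254 + (5.433 − 1)/0.7974 + (3.436 − 1)/0.1678 = 21.33
NF = 10 log₁₀(21.33) = 13.29 dB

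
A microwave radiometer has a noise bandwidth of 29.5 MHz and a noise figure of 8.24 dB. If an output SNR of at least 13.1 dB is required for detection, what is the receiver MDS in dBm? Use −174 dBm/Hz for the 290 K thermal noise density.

−78.0 dBm

Sensitivity = −174 + 10 log₁₀(B) + NF + SNR_min
= −174 + 74.7 + 8.24 + 13.1
= −77.96 dBm → −78.0 dBm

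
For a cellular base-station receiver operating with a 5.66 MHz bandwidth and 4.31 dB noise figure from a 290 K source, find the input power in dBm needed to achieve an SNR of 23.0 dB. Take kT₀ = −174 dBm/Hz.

−79.2 dBm

Sensitivity = −174 + 10 log₁₀(B) + NF + SNR_min
= −174 + 67.53 + 4.31 + 23.0
= −79.16 dBm → −79.2 dBm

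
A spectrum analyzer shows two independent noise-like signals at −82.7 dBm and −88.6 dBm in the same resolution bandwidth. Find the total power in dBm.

−81.7 dBm

Convert to linear, add, convert back:
P₁ = 5.37×10⁻¹² W, P₂ = 1.38×10⁻¹² W
P_tot = 6.75×10⁻¹² W → 10 log₁₀(P_tot / 10⁻³) = −81.7 dBm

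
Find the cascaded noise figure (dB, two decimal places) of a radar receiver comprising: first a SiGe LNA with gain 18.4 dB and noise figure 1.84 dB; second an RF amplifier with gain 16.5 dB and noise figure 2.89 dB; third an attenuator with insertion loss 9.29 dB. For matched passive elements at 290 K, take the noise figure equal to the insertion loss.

1.89 dB

Convert to linear (a loss of L dB is a gain of −L dB): F_i = 10^(NF_i/10), G_i = 10^(G_i,dB/10)
  Stage 1: F_1 = 10^(1.84/10) = 1.528, G_1 = 10^(18.4/10) = 69.18
  Stage 2: F_2 = 10^(2.89/10) = 1.945, G_2 = 10^(16.5/10) = 44.67
  Stage 3: F_3 = 10^(9.29/10) = 8.492, G_3 = 10^(−9.29/10) = 0.1178
Friis cascade:
  F = 1.528 + (1.945 − 1)/69.18 + (8.492 − 1)/3090 = 1.544
NF = 10 log₁₀(1.544) = 1.89 dB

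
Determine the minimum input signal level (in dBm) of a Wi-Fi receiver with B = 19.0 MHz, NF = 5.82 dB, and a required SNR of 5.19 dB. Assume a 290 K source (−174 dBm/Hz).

−90.2 dBm

Sensitivity = −174 + 10 log₁₀(B) + NF + SNR_min
= −174 + 72.79 + 5.82 + 5.19
= −90.20 dBm → −90.2 dBm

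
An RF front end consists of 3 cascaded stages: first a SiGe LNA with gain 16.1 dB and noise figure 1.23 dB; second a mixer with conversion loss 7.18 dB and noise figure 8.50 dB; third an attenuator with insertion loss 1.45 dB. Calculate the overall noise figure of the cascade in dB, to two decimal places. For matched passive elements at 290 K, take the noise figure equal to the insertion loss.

1.84 dB

Convert to linear (a loss of L dB is a gain of −L dB): F_i = 10^(NF_i/10), G_i = 10^(G_i,dB/10)
  Stage 1: F_1 = 10^(1.23/10) = 1.327, G_1 = 10^(16.1/10) = 40.74
  Stage 2: F_2 = 10^(8.50/10) = 7.079, G_2 = 10^(−7.18/10) = 0.1914
  Stage 3: F_3 = 10^(1.45/10) = 1.396, G_3 = 10^(−1.45/10) = 0.7161
Friis cascade:
  F = 1.327 + (7.079 − 1)/40.74 + (1.396 − 1)/7.798 = 1.527
NF = 10 log₁₀(1.527) = 1.84 dB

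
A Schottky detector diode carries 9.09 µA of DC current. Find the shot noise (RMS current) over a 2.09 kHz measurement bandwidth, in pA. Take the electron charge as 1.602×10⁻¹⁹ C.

I_n = √(2qI·B)
2qI·B = 2 × 1.602×10⁻¹⁹ × 9.09×10⁻⁶ × 2.09×10³ = 6.09×10⁻²¹ A²
I_n = √(6.09×10⁻²¹) = 7.80×10⁻¹¹ A = 78.0 pA

78.0 pA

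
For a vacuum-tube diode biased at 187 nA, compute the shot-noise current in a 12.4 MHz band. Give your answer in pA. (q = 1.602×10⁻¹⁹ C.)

862 pA

I_n = √(2qI·B)
2qI·B = 2 × 1.602×10⁻¹⁹ × 1.87×10⁻⁷ × 1.24×10⁷ = 7.43×10⁻¹⁹ A²
I_n = √(7.43×10⁻¹⁹) = 8.62×10⁻¹⁰ A = 862 pA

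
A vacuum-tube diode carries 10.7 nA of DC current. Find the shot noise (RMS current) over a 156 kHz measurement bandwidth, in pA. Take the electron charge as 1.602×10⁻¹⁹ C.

23.1 pA

I_n = √(2qI·B)
2qI·B = 2 × 1.602×10⁻¹⁹ × 1.07×10⁻⁸ × 1.56×10⁵ = 5.35×10⁻²² A²
I_n = √(5.35×10⁻²²) = 2.31×10⁻¹¹ A = 23.1 pA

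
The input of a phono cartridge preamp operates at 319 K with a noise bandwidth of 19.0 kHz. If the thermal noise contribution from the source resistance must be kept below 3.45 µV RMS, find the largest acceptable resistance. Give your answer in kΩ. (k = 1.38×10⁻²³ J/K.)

Johnson–Nyquist: V_n = √(4kTRB) ⇒ R = V_n² / (4kTB)
4kTB = 4 × 1.38×10⁻²³ × 319 × 1.90×10⁴ = 3.35×10⁻¹⁶
R = (3.45×10⁻⁶)² / 3.35×10⁻¹⁶ = 3.56×10⁴ Ω = 35.6 kΩ

35.6 kΩ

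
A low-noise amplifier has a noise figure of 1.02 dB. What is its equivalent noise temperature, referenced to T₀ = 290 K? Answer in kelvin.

76.8 K

F = 10^(1.02/10) = 1.26474
T_e = (F − 1)·T₀ = (1.26474 − 1) × 290 = 76.8 K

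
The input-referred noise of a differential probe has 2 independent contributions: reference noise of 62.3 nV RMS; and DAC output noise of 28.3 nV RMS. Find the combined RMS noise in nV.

Uncorrelated sources add in power (mean-square): V_tot = √(ΣV_i²)
V_tot = √[(6.23×10⁻⁸)² + (2.83×10⁻⁸)²] = 6.84×10⁻⁸ V = 68.4 nV

68.4 nV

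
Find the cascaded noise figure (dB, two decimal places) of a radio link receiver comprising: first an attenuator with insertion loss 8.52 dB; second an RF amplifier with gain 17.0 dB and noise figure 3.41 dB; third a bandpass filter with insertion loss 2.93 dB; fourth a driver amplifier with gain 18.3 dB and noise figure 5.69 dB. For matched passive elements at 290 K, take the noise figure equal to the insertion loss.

12.17 dB

Convert to linear (a loss of L dB is a gain of −L dB): F_i = 10^(NF_i/10), G_i = 10^(G_i,dB/10)
  Stage 1: F_1 = 10^(8.52/10) = 7.112, G_1 = 10^(−8.52/10) = 0.1406
  Stage 2: F_2 = 10^(3.41/10) = 2.193, G_2 = 10^(17.0/10) = 50.12
  Stage 3: F_3 = 10^(2.93/10) = 1.963, G_3 = 10^(−2.93/10) = 0.5093
  Stage 4: F_4 = 10^(5.69/10) = 3.707, G_4 = 10^(18.3/10) = 67.61
Friis cascade:
  F = 7.112 + (2.193 − 1)/0.1406 + (1.963 − 1)/7.047 + (3.707 − 1)/3.589 = 16.49
NF = 10 log₁₀(16.49) = 12.17 dB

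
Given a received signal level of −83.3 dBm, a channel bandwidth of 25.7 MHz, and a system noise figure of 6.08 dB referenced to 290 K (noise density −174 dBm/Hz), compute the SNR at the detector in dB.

10.5 dB

Noise floor: N = −174 + 10 log₁₀(B) + NF
10 log₁₀(2.57×10⁷) = 74.1 dB
N = −174 + 74.1 + 6.08 = −93.82 dBm
SNR = P_sig − N = −83.3 − (−93.82) = 10.52 dB → 10.5 dB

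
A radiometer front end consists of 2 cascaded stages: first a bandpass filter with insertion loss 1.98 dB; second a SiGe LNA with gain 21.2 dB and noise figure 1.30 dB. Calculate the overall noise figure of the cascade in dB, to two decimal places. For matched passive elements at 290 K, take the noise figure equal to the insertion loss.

Convert to linear (a loss of L dB is a gain of −L dB): F_i = 10^(NF_i/10), G_i = 10^(G_i,dB/10)
  Stage 1: F_1 = 10^(1.98/10) = 1.578, G_1 = 10^(−1.98/10) = 0.6339
  Stage 2: F_2 = 10^(1.30/10) = 1.349, G_2 = 10^(21.2/10) = 131.8
Friis cascade:
  F = 1.578 + (1.349 − 1)/0.6339 = 2.128
NF = 10 log₁₀(2.128) = 3.28 dB

3.28 dB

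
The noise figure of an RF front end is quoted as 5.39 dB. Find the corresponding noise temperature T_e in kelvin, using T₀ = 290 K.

713 K

F = 10^(5.39/10) = 3.45939
T_e = (F − 1)·T₀ = (3.45939 − 1) × 290 = 713 K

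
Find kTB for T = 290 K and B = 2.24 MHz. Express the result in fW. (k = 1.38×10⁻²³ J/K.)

8.96 fW

P_n = kTB = 1.38×10⁻²³ × 290 × 2.24×10⁶ = 8.96×10⁻¹⁵ W = 8.96 fW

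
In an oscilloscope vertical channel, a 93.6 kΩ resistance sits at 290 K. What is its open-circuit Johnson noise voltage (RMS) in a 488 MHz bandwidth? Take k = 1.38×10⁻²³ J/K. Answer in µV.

855 µV

V_n = √(4kTRB)
4kTRB = 4 × 1.38×10⁻²³ × 290 × 9.36×10⁴ × 4.88×10⁸ = 7.31×10⁻⁷ V²
V_n = √(7.31×10⁻⁷) = 8.55×10⁻⁴ V = 855 µV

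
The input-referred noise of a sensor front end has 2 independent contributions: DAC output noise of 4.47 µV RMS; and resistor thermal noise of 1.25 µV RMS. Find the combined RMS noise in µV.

4.64 µV

Uncorrelated sources add in power (mean-square): V_tot = √(ΣV_i²)
V_tot = √[(4.47×10⁻⁶)² + (1.25×10⁻⁶)²] = 4.64×10⁻⁶ V = 4.64 µV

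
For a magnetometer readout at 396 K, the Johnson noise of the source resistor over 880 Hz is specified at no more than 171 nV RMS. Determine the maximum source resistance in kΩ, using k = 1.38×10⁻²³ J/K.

Johnson–Nyquist: V_n = √(4kTRB) ⇒ R = V_n² / (4kTB)
4kTB = 4 × 1.38×10⁻²³ × 396 × 8.80×10² = 1.92×10⁻¹⁷
R = (1.71×10⁻⁷)² / 1.92×10⁻¹⁷ = 1.52×10³ Ω = 1.52 kΩ

1.52 kΩ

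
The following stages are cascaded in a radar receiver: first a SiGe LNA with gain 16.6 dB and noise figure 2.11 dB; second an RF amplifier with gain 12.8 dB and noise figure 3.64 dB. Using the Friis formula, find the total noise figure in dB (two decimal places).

2.19 dB

Convert to linear (a loss of L dB is a gain of −L dB): F_i = 10^(NF_i/10), G_i = 10^(G_i,dB/10)
  Stage 1: F_1 = 10^(2.11/10) = 1.626, G_1 = 10^(16.6/10) = 45.71
  Stage 2: F_2 = 10^(3.64/10) = 2.312, G_2 = 10^(12.8/10) = 19.05
Friis cascade:
  F = 1.626 + (2.312 − 1)/45.71 = 1.654
NF = 10 log₁₀(1.654) = 2.19 dB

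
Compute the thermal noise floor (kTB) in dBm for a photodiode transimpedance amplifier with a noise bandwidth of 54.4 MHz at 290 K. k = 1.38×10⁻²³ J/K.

−96.6 dBm

P_n = kTB = 1.38×10⁻²³ × 290 × 5.44×10⁷ = 2.18×10⁻¹³ W
In dBm: 10 log₁₀(2.18×10⁻¹³ / 10⁻³) = −96.6 dBm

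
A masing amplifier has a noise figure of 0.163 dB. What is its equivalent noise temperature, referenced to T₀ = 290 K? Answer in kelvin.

F = 10^(0.163/10) = 1.03825
T_e = (F − 1)·T₀ = (1.03825 − 1) × 290 = 11.1 K

11.1 K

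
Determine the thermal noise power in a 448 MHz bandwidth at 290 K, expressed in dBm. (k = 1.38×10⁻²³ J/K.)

P_n = kTB = 1.38×10⁻²³ × 290 × 4.48×10⁸ = 1.79×10⁻¹² W
In dBm: 10 log₁₀(1.79×10⁻¹² / 10⁻³) = −87.5 dBm

−87.5 dBm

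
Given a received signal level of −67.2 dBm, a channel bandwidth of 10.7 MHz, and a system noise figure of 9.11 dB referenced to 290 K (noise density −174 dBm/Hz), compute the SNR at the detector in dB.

27.4 dB

Noise floor: N = −174 + 10 log₁₀(B) + NF
10 log₁₀(1.07×10⁷) = 70.29 dB
N = −174 + 70.29 + 9.11 = −94.60 dBm
SNR = P_sig − N = −67.2 − (−94.60) = 27.40 dB → 27.4 dB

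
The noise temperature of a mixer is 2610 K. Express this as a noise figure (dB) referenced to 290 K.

F = 1 + T_e/T₀ = 1 + 2610/290 = 10
NF = 10 log₁₀(10) = 10.00 dB

10.00 dB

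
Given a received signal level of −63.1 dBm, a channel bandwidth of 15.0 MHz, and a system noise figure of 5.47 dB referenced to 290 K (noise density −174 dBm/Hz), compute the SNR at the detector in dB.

33.7 dB

Noise floor: N = −174 + 10 log₁₀(B) + NF
10 log₁₀(1.50×10⁷) = 71.76 dB
N = −174 + 71.76 + 5.47 = −96.77 dBm
SNR = P_sig − N = −63.1 − (−96.77) = 33.67 dB → 33.7 dB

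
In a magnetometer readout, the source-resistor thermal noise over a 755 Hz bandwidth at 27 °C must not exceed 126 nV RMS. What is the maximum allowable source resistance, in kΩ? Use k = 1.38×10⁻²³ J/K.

T = 27 °C + 273.15 = 300.15 K
Johnson–Nyquist: V_n = √(4kTRB) ⇒ R = V_n² / (4kTB)
4kTB = 4 × 1.38×10⁻²³ × 300.15 × 7.55×10² = 1.25×10⁻¹⁷
R = (1.26×10⁻⁷)² / 1.25×10⁻¹⁷ = 1.27×10³ Ω = 1.27 kΩ

1.27 kΩ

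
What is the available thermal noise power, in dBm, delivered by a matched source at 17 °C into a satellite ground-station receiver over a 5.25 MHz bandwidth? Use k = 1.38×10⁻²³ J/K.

−106.8 dBm

T = 17 °C + 273.15 = 290.15 K
P_n = kTB = 1.38×10⁻²³ × 290.15 × 5.25×10⁶ = 2.10×10⁻¹⁴ W
In dBm: 10 log₁₀(2.10×10⁻¹⁴ / 10⁻³) = −106.8 dBm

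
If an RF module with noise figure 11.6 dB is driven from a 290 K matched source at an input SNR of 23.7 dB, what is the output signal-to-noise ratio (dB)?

By definition F = SNR_in/SNR_out, so in dB: SNR_out = SNR_in − NF
SNR_out = 23.7 − 11.6 = 12.1 dB

12.1 dB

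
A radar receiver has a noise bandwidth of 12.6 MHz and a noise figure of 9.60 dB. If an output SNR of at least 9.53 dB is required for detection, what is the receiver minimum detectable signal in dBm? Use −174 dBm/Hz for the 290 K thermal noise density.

−83.9 dBm

Sensitivity = −174 + 10 log₁₀(B) + NF + SNR_min
= −174 + 71 + 9.60 + 9.53
= −83.87 dBm → −83.9 dBm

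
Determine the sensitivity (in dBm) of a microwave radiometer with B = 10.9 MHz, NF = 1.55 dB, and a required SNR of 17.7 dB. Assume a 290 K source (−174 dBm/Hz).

−84.4 dBm

Sensitivity = −174 + 10 log₁₀(B) + NF + SNR_min
= −174 + 70.37 + 1.55 + 17.7
= −84.38 dBm → −84.4 dBm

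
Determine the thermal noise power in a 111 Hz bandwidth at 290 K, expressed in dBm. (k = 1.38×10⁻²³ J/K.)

−153.5 dBm

P_n = kTB = 1.38×10⁻²³ × 290 × 1.11×10² = 4.44×10⁻¹⁹ W
In dBm: 10 log₁₀(4.44×10⁻¹⁹ / 10⁻³) = −153.5 dBm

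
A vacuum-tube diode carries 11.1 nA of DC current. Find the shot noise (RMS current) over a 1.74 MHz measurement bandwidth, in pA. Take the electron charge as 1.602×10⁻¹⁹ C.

I_n = √(2qI·B)
2qI·B = 2 × 1.602×10⁻¹⁹ × 1.11×10⁻⁸ × 1.74×10⁶ = 6.19×10⁻²¹ A²
I_n = √(6.19×10⁻²¹) = 7.87×10⁻¹¹ A = 78.7 pA

78.7 pA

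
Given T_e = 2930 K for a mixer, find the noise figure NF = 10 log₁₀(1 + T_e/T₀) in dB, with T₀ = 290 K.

F = 1 + T_e/T₀ = 1 + 2930/290 = 11.1034
NF = 10 log₁₀(11.1034) = 10.45 dB

10.45 dB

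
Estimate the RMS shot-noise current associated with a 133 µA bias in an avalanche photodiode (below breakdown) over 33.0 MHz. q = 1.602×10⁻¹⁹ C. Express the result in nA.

37.5 nA

I_n = √(2qI·B)
2qI·B = 2 × 1.602×10⁻¹⁹ × 1.33×10⁻⁴ × 3.30×10⁷ = 1.41×10⁻¹⁵ A²
I_n = √(1.41×10⁻¹⁵) = 3.75×10⁻⁸ A = 37.5 nA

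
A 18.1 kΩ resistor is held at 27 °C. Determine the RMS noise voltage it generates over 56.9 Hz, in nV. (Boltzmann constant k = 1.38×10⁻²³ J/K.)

T = 27 °C + 273.15 = 300.15 K
V_n = √(4kTRB)
4kTRB = 4 × 1.38×10⁻²³ × 300.15 × 1.81×10⁴ × 5.69×10¹ = 1.71×10⁻¹⁴ V²
V_n = √(1.71×10⁻¹⁴) = 1.31×10⁻⁷ V = 131 nV

131 nV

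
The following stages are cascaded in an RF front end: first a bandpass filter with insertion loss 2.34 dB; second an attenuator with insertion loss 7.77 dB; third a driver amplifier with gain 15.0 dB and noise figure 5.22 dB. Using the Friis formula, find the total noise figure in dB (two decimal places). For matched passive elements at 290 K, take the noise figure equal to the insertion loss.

15.33 dB

Convert to linear (a loss of L dB is a gain of −L dB): F_i = 10^(NF_i/10), G_i = 10^(G_i,dB/10)
  Stage 1: F_1 = 10^(2.34/10) = 1.714, G_1 = 10^(−2.34/10) = 0.5834
  Stage 2: F_2 = 10^(7.77/10) = 5.984, G_2 = 10^(−7.77/10) = 0.1671
  Stage 3: F_3 = 10^(5.22/10) = 3.327, G_3 = 10^(15.0/10) = 31.62
Friis cascade:
  F = 1.714 + (5.984 − 1)/0.5834 + (3.327 − 1)/0.09750 = 34.12
NF = 10 log₁₀(34.12) = 15.33 dB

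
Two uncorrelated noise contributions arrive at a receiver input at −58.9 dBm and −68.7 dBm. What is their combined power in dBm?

Convert to linear, add, convert back:
P₁ = 1.29×10⁻⁹ W, P₂ = 1.35×10⁻¹⁰ W
P_tot = 1.42×10⁻⁹ W → 10 log₁₀(P_tot / 10⁻³) = −58.5 dBm

−58.5 dBm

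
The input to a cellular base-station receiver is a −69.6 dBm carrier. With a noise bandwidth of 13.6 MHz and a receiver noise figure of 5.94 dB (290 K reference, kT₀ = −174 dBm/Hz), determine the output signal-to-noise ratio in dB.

27.1 dB

Noise floor: N = −174 + 10 log₁₀(B) + NF
10 log₁₀(1.36×10⁷) = 71.34 dB
N = −174 + 71.34 + 5.94 = −96.72 dBm
SNR = P_sig − N = −69.6 − (−96.72) = 27.12 dB → 27.1 dB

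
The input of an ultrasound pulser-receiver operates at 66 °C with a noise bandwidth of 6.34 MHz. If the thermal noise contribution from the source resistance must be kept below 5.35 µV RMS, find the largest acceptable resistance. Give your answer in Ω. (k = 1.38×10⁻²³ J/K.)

T = 66 °C + 273.15 = 339.15 K
Johnson–Nyquist: V_n = √(4kTRB) ⇒ R = V_n² / (4kTB)
4kTB = 4 × 1.38×10⁻²³ × 339.15 × 6.34×10⁶ = 1.19×10⁻¹³
R = (5.35×10⁻⁶)² / 1.19×10⁻¹³ = 2.41×10² Ω = 241 Ω

241 Ω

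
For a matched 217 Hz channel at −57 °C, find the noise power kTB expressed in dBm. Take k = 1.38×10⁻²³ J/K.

−151.9 dBm

T = −57 °C + 273.15 = 216.15 K
P_n = kTB = 1.38×10⁻²³ × 216.15 × 2.17×10² = 6.47×10⁻¹⁹ W
In dBm: 10 log₁₀(6.47×10⁻¹⁹ / 10⁻³) = −151.9 dBm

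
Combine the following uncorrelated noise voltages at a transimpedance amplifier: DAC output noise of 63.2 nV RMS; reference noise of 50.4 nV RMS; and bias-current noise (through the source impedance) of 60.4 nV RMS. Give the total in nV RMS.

Uncorrelated sources add in power (mean-square): V_tot = √(ΣV_i²)
V_tot = √[(6.32×10⁻⁸)² + (5.04×10⁻⁸)² + (6.04×10⁻⁸)²] = 1.01×10⁻⁷ V = 101 nV

101 nV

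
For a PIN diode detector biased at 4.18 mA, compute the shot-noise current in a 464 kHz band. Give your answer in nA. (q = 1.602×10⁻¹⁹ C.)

I_n = √(2qI·B)
2qI·B = 2 × 1.602×10⁻¹⁹ × 4.18×10⁻³ × 4.64×10⁵ = 6.21×10⁻¹⁶ A²
I_n = √(6.21×10⁻¹⁶) = 2.49×10⁻⁸ A = 24.9 nA

24.9 nA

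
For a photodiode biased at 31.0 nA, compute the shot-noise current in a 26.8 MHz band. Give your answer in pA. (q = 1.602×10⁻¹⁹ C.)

I_n = √(2qI·B)
2qI·B = 2 × 1.602×10⁻¹⁹ × 3.10×10⁻⁸ × 2.68×10⁷ = 2.66×10⁻¹⁹ A²
I_n = √(2.66×10⁻¹⁹) = 5.16×10⁻¹⁰ A = 516 pA

516 pA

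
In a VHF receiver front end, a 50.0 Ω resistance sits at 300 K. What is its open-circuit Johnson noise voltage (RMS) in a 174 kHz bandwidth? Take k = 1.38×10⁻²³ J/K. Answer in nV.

380 nV

V_n = √(4kTRB)
4kTRB = 4 × 1.38×10⁻²³ × 300 × 5.00×10¹ × 1.74×10⁵ = 1.44×10⁻¹³ V²
V_n = √(1.44×10⁻¹³) = 3.80×10⁻⁷ V = 380 nV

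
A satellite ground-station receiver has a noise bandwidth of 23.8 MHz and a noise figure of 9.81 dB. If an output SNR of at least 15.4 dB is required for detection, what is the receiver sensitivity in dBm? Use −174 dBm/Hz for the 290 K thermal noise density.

Sensitivity = −174 + 10 log₁₀(B) + NF + SNR_min
= −174 + 73.77 + 9.81 + 15.4
= −75.02 dBm → −75.0 dBm

−75.0 dBm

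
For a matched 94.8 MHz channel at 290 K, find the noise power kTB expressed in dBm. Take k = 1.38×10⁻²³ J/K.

P_n = kTB = 1.38×10⁻²³ × 290 × 9.48×10⁷ = 3.79×10⁻¹³ W
In dBm: 10 log₁₀(3.79×10⁻¹³ / 10⁻³) = −94.2 dBm

−94.2 dBm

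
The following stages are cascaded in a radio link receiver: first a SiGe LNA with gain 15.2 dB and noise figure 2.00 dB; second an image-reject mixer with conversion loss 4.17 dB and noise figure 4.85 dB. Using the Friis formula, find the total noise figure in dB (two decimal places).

Convert to linear (a loss of L dB is a gain of −L dB): F_i = 10^(NF_i/10), G_i = 10^(G_i,dB/10)
  Stage 1: F_1 = 10^(2.00/10) = 1.585, G_1 = 10^(15.2/10) = 33.11
  Stage 2: F_2 = 10^(4.85/10) = 3.055, G_2 = 10^(−4.17/10) = 0.3828
Friis cascade:
  F = 1.585 + (3.055 − 1)/33.11 = 1.647
NF = 10 log₁₀(1.647) = 2.17 dB

2.17 dB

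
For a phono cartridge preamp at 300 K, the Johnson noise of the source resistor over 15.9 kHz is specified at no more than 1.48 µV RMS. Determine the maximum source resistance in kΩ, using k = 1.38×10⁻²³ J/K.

Johnson–Nyquist: V_n = √(4kTRB) ⇒ R = V_n² / (4kTB)
4kTB = 4 × 1.38×10⁻²³ × 300 × 1.59×10⁴ = 2.63×10⁻¹⁶
R = (1.48×10⁻⁶)² / 2.63×10⁻¹⁶ = 8.32×10³ Ω = 8.32 kΩ

8.32 kΩ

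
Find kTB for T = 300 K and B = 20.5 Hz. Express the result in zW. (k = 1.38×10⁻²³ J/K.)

P_n = kTB = 1.38×10⁻²³ × 300 × 2.05×10¹ = 8.49×10⁻²⁰ W = 84.9 zW

84.9 zW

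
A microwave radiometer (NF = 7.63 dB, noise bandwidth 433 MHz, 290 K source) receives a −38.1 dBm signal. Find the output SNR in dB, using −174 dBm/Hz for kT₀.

41.9 dB

Noise floor: N = −174 + 10 log₁₀(B) + NF
10 log₁₀(4.33×10⁸) = 86.36 dB
N = −174 + 86.36 + 7.63 = −80.01 dBm
SNR = P_sig − N = −38.1 − (−80.01) = 41.91 dB → 41.9 dB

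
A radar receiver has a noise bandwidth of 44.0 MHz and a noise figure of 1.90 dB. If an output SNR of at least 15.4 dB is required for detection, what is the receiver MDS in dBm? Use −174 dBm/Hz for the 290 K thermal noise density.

Sensitivity = −174 + 10 log₁₀(B) + NF + SNR_min
= −174 + 76.43 + 1.90 + 15.4
= −80.27 dBm → −80.3 dBm

−80.3 dBm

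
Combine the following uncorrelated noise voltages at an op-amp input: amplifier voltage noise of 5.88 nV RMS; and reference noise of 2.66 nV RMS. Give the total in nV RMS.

6.45 nV

Uncorrelated sources add in power (mean-square): V_tot = √(ΣV_i²)
V_tot = √[(5.88×10⁻⁹)² + (2.66×10⁻⁹)²] = 6.45×10⁻⁹ V = 6.45 nV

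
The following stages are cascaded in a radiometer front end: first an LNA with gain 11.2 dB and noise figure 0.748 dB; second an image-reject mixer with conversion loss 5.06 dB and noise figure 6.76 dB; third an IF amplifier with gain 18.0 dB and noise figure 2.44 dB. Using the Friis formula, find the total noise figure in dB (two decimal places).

2.19 dB

Convert to linear (a loss of L dB is a gain of −L dB): F_i = 10^(NF_i/10), G_i = 10^(G_i,dB/10)
  Stage 1: F_1 = 10^(0.748/10) = 1.188, G_1 = 10^(11.2/10) = 13.18
  Stage 2: F_2 = 10^(6.76/10) = 4.742, G_2 = 10^(−5.06/10) = 0.3119
  Stage 3: F_3 = 10^(2.44/10) = 1.754, G_3 = 10^(18.0/10) = 63.10
Friis cascade:
  F = 1.188 + (4.742 − 1)/13.18 + (1.754 − 1)/4.111 = 1.655
NF = 10 log₁₀(1.655) = 2.19 dB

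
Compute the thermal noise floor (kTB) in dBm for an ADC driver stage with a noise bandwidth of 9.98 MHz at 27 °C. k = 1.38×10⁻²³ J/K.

−103.8 dBm

T = 27 °C + 273.15 = 300.15 K
P_n = kTB = 1.38×10⁻²³ × 300.15 × 9.98×10⁶ = 4.13×10⁻¹⁴ W
In dBm: 10 log₁₀(4.13×10⁻¹⁴ / 10⁻³) = −103.8 dBm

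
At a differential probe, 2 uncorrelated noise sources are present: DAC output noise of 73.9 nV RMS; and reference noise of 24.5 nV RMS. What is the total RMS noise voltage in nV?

77.9 nV

Uncorrelated sources add in power (mean-square): V_tot = √(ΣV_i²)
V_tot = √[(7.39×10⁻⁸)² + (2.45×10⁻⁸)²] = 7.79×10⁻⁸ V = 77.9 nV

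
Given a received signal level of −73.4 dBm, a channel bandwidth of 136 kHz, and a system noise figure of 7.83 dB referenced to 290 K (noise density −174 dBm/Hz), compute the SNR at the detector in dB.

Noise floor: N = −174 + 10 log₁₀(B) + NF
10 log₁₀(1.36×10⁵) = 51.34 dB
N = −174 + 51.34 + 7.83 = −114.83 dBm
SNR = P_sig − N = −73.4 − (−114.83) = 41.43 dB → 41.4 dB

41.4 dB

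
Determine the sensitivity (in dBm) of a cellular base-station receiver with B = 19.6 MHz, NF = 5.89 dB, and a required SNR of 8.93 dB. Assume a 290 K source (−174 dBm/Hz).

Sensitivity = −174 + 10 log₁₀(B) + NF + SNR_min
= −174 + 72.92 + 5.89 + 8.93
= −86.26 dBm → −86.3 dBm

−86.3 dBm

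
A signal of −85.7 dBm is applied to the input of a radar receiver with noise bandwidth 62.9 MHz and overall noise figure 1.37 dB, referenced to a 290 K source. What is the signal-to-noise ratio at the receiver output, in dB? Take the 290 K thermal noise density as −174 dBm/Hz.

8.9 dB

Noise floor: N = −174 + 10 log₁₀(B) + NF
10 log₁₀(6.29×10⁷) = 77.99 dB
N = −174 + 77.99 + 1.37 = −94.64 dBm
SNR = P_sig − N = −85.7 − (−94.64) = 8.94 dB → 8.9 dB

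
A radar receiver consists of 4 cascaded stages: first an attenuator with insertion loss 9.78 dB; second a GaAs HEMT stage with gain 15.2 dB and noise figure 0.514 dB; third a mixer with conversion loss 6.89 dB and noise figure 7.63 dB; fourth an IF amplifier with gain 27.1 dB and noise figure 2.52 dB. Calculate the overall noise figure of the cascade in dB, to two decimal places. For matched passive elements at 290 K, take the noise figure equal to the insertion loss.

11.20 dB

Convert to linear (a loss of L dB is a gain of −L dB): F_i = 10^(NF_i/10), G_i = 10^(G_i,dB/10)
  Stage 1: F_1 = 10^(9.78/10) = 9.506, G_1 = 10^(−9.78/10) = 0.1052
  Stage 2: F_2 = 10^(0.514/10) = 1.126, G_2 = 10^(15.2/10) = 33.11
  Stage 3: F_3 = 10^(7.63/10) = 5.794, G_3 = 10^(−6.89/10) = 0.2046
  Stage 4: F_4 = 10^(2.52/10) = 1.786, G_4 = 10^(27.1/10) = 512.9
Friis cascade:
  F = 9.506 + (1.126 − 1)/0.1052 + (5.794 − 1)/3.483 + (1.786 − 1)/0.7129 = 13.18
NF = 10 log₁₀(13.18) = 11.20 dB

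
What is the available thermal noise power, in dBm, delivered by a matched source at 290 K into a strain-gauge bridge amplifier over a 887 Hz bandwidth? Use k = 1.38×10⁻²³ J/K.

−144.5 dBm

P_n = kTB = 1.38×10⁻²³ × 290 × 8.87×10² = 3.55×10⁻¹⁸ W
In dBm: 10 log₁₀(3.55×10⁻¹⁸ / 10⁻³) = −144.5 dBm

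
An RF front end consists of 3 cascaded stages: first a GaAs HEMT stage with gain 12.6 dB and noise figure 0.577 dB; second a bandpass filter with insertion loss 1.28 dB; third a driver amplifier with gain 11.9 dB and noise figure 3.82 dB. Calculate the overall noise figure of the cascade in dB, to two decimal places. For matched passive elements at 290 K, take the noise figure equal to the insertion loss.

Convert to linear (a loss of L dB is a gain of −L dB): F_i = 10^(NF_i/10), G_i = 10^(G_i,dB/10)
  Stage 1: F_1 = 10^(0.577/10) = 1.142, G_1 = 10^(12.6/10) = 18.20
  Stage 2: F_2 = 10^(1.28/10) = 1.343, G_2 = 10^(−1.28/10) = 0.7447
  Stage 3: F_3 = 10^(3.82/10) = 2.410, G_3 = 10^(11.9/10) = 15.49
Friis cascade:
  F = 1.142 + (1.343 − 1)/18.20 + (2.410 − 1)/13.55 = 1.265
NF = 10 log₁₀(1.265) = 1.02 dB

1.02 dB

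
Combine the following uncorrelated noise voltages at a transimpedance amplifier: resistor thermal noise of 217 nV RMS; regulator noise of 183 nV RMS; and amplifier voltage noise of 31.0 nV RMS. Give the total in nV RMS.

286 nV

Uncorrelated sources add in power (mean-square): V_tot = √(ΣV_i²)
V_tot = √[(2.17×10⁻⁷)² + (1.83×10⁻⁷)² + (3.10×10⁻⁸)²] = 2.86×10⁻⁷ V = 286 nV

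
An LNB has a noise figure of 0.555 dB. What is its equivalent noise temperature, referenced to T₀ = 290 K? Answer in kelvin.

F = 10^(0.555/10) = 1.13632
T_e = (F − 1)·T₀ = (1.13632 − 1) × 290 = 39.5 K

39.5 K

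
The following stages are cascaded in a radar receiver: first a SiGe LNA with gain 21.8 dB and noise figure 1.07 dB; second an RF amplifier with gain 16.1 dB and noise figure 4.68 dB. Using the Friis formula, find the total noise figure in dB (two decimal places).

1.11 dB

Convert to linear (a loss of L dB is a gain of −L dB): F_i = 10^(NF_i/10), G_i = 10^(G_i,dB/10)
  Stage 1: F_1 = 10^(1.07/10) = 1.279, G_1 = 10^(21.8/10) = 151.4
  Stage 2: F_2 = 10^(4.68/10) = 2.938, G_2 = 10^(16.1/10) = 40.74
Friis cascade:
  F = 1.279 + (2.938 − 1)/151.4 = 1.292
NF = 10 log₁₀(1.292) = 1.11 dB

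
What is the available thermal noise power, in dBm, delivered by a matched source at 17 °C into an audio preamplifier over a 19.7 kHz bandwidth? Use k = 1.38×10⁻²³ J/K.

−131.0 dBm

T = 17 °C + 273.15 = 290.15 K
P_n = kTB = 1.38×10⁻²³ × 290.15 × 1.97×10⁴ = 7.89×10⁻¹⁷ W
In dBm: 10 log₁₀(7.89×10⁻¹⁷ / 10⁻³) = −131.0 dBm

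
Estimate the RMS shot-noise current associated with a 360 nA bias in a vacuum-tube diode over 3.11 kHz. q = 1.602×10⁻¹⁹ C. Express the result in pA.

18.9 pA

I_n = √(2qI·B)
2qI·B = 2 × 1.602×10⁻¹⁹ × 3.60×10⁻⁷ × 3.11×10³ = 3.59×10⁻²² A²
I_n = √(3.59×10⁻²²) = 1.89×10⁻¹¹ A = 18.9 pA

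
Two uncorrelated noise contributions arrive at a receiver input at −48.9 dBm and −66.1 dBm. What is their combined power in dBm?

Convert to linear, add, convert back:
P₁ = 1.29×10⁻⁸ W, P₂ = 2.45×10⁻¹⁰ W
P_tot = 1.31×10⁻⁸ W → 10 log₁₀(P_tot / 10⁻³) = −48.8 dBm

−48.8 dBm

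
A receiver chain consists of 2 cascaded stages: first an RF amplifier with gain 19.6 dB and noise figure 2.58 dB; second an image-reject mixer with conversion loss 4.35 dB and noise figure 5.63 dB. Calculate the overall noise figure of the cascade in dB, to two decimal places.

2.65 dB

Convert to linear (a loss of L dB is a gain of −L dB): F_i = 10^(NF_i/10), G_i = 10^(G_i,dB/10)
  Stage 1: F_1 = 10^(2.58/10) = 1.811, G_1 = 10^(19.6/10) = 91.20
  Stage 2: F_2 = 10^(5.63/10) = 3.656, G_2 = 10^(−4.35/10) = 0.3673
Friis cascade:
  F = 1.811 + (3.656 − 1)/91.20 = 1.840
NF = 10 log₁₀(1.840) = 2.65 dB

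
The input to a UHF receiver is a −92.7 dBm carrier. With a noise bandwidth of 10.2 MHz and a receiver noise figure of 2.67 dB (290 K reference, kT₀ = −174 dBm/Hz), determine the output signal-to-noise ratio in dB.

Noise floor: N = −174 + 10 log₁₀(B) + NF
10 log₁₀(1.02×10⁷) = 70.09 dB
N = −174 + 70.09 + 2.67 = −101.24 dBm
SNR = P_sig − N = −92.7 − (−101.24) = 8.54 dB → 8.5 dB

8.5 dB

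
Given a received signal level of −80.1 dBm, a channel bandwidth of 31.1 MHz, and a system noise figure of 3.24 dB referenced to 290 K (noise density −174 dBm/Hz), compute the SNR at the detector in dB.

Noise floor: N = −174 + 10 log₁₀(B) + NF
10 log₁₀(3.11×10⁷) = 74.93 dB
N = −174 + 74.93 + 3.24 = −95.83 dBm
SNR = P_sig − N = −80.1 − (−95.83) = 15.73 dB → 15.7 dB

15.7 dB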